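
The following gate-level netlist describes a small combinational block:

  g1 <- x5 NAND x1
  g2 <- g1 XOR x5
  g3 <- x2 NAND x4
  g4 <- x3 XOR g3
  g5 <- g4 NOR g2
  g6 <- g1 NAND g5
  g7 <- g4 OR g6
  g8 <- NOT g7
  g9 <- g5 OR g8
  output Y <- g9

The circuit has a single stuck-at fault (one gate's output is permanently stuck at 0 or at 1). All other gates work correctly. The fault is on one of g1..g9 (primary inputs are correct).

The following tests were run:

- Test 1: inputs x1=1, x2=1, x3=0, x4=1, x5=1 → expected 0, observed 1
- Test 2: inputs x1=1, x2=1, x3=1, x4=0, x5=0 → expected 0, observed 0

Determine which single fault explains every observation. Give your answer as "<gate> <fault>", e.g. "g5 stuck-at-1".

Fault-free values for test 1 (x1=1, x2=1, x3=0, x4=1, x5=1): g1=0, g2=1, g3=0, g4=0, g5=0, g6=1, g7=1, g8=0, g9=0, giving Y=0. Observed 1.
Test 1: faults giving observed 1 are {g1 stuck-at-1, g2 stuck-at-0, g5 stuck-at-1, g6 stuck-at-0, g7 stuck-at-0, g8 stuck-at-1, g9 stuck-at-1}.
Test 2 (x1=1, x2=1, x3=1, x4=0, x5=0): fault-free g1=1, g2=1, g3=1, g4=0, g5=0, g6=1, g7=1, g8=0, g9=0 → 0; observed 0. Eliminates g2 stuck-at-0, g5 stuck-at-1, g6 stuck-at-0, g7 stuck-at-0, g8 stuck-at-1, g9 stuck-at-1.
Only g1 stuck-at-1 is consistent with every test.

g1 stuck-at-1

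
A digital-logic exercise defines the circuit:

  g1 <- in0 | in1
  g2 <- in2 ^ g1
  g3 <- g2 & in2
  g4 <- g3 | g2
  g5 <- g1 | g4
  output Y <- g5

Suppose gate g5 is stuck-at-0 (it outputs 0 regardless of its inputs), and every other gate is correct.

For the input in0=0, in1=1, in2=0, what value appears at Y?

0

Propagate with g5 forced: g1=1, g2=1, g3=0, g4=1, g5=0 [stuck-at-0].
So Y = 0. (Without the fault it would be 1.)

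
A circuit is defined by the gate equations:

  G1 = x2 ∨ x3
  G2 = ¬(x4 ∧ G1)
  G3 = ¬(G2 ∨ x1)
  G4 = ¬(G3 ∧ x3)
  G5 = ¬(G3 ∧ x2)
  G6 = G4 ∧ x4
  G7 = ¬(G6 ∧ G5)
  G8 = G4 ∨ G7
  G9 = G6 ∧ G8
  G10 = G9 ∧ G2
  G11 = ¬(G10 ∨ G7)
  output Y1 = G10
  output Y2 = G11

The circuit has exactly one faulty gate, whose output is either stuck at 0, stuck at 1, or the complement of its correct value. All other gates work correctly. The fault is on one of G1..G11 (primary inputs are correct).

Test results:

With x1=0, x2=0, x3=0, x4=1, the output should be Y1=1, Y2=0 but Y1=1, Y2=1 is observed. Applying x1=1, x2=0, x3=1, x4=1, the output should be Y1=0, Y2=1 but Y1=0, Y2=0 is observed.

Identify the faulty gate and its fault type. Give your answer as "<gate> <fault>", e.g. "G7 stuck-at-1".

G11 inverted output

Fault-free values for test 1 (x1=0, x2=0, x3=0, x4=1): G1=0, G2=1, G3=0, G4=1, G5=1, G6=1, G7=0, G8=1, G9=1, G10=1, G11=0, giving Y1=1, Y2=0. Observed Y1=1, Y2=1.
Test 1: faults giving observed Y1=1, Y2=1 are {G11 stuck-at-1, G11 inverted output}.
Test 2 (x1=1, x2=0, x3=1, x4=1): fault-free G1=1, G2=0, G3=0, G4=1, G5=1, G6=1, G7=0, G8=1, G9=1, G10=0, G11=1 → Y1=0, Y2=1; observed Y1=0, Y2=0. Eliminates G11 stuck-at-1.
Only G11 inverted output is consistent with every test.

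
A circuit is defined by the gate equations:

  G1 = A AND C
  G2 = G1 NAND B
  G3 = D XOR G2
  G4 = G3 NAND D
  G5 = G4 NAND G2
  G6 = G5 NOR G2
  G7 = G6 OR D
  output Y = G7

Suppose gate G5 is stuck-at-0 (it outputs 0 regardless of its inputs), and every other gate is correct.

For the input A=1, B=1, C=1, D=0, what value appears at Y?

Propagate with G5 forced: G1=1, G2=0, G3=0, G4=1, G5=0 [stuck-at-0], G6=1, G7=1.
So Y = 1. (Without the fault it would be 0.)

1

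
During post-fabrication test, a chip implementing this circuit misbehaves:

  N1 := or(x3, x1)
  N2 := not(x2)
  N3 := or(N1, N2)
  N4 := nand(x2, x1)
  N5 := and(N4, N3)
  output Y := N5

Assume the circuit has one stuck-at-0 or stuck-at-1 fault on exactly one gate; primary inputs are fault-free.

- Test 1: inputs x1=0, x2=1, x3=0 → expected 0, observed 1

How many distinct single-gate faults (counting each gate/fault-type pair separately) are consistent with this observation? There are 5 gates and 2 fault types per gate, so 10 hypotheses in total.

Fault-free: N1=0, N2=0, N3=0, N4=1, N5=0 → 0. Observed 1.
  N1 stuck-at-0: output 0 ✗
  N1 stuck-at-1: output 1 ✓
  N2 stuck-at-0: output 0 ✗
  N2 stuck-at-1: output 1 ✓
  N3 stuck-at-0: output 0 ✗
  N3 stuck-at-1: output 1 ✓
  N4 stuck-at-0: output 0 ✗
  N4 stuck-at-1: output 0 ✗
  N5 stuck-at-0: output 0 ✗
  N5 stuck-at-1: output 1 ✓
Consistent faults: {N1 stuck-at-1, N2 stuck-at-1, N3 stuck-at-1, N5 stuck-at-1} — 4 in all.

4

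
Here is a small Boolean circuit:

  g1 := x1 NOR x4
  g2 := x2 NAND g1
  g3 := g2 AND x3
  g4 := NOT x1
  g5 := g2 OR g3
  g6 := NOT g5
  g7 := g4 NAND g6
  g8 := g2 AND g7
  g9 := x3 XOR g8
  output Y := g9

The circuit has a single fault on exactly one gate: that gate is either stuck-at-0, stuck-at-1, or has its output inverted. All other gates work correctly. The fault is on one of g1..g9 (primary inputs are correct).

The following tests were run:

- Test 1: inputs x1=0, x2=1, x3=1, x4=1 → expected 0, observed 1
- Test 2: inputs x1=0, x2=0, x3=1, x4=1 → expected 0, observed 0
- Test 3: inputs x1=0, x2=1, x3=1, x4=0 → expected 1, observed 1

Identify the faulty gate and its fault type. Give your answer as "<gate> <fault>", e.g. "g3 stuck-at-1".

g1 stuck-at-1

Fault-free values for test 1 (x1=0, x2=1, x3=1, x4=1): g1=0, g2=1, g3=1, g4=1, g5=1, g6=0, g7=1, g8=1, g9=0, giving Y=0. Observed 1.
Test 1: faults giving observed 1 are {g1 stuck-at-1, g1 inverted output, g2 stuck-at-0, g2 inverted output, g5 stuck-at-0, g5 inverted output, g6 stuck-at-1, g6 inverted output, g7 stuck-at-0, g7 inverted output, g8 stuck-at-0, g8 inverted output, g9 stuck-at-1, g9 inverted output}.
Test 2 (x1=0, x2=0, x3=1, x4=1): fault-free g1=0, g2=1, g3=1, g4=1, g5=1, g6=0, g7=1, g8=1, g9=0 → 0; observed 0. Eliminates g2 stuck-at-0, g2 inverted output, g5 stuck-at-0, g5 inverted output, g6 stuck-at-1, g6 inverted output, g7 stuck-at-0, g7 inverted output, g8 stuck-at-0, g8 inverted output, g9 stuck-at-1, g9 inverted output.
Test 3 (x1=0, x2=1, x3=1, x4=0): fault-free g1=1, g2=0, g3=0, g4=1, g5=0, g6=1, g7=0, g8=0, g9=1 → 1; observed 1. Eliminates g1 inverted output.
Only g1 stuck-at-1 is consistent with every test.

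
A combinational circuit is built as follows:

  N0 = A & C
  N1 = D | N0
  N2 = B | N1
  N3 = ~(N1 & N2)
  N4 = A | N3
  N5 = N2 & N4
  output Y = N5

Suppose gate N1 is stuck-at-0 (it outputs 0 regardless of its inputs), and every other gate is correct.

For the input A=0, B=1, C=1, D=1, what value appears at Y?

Propagate with N1 forced: N0=0, N1=0 [stuck-at-0], N2=1, N3=1, N4=1, N5=1.
So Y = 1. (Without the fault it would be 0.)

1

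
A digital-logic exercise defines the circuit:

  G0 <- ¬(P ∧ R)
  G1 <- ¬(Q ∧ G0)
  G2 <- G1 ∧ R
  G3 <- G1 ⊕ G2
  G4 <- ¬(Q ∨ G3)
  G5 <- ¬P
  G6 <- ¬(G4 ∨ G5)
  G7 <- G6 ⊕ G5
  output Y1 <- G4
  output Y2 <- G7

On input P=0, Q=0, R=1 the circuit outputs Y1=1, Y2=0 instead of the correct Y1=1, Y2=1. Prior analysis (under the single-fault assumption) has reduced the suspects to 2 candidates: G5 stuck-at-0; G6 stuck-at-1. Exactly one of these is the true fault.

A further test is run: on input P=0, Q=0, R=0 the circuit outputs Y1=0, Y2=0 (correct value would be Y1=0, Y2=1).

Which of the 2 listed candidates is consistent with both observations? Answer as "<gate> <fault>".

G6 stuck-at-1

Evaluate each candidate on input P=0, Q=0, R=0:
  G5 stuck-at-0: G0=1, G1=1, G2=0, G3=1, G4=0, G5=0 [stuck-at-0], G6=1, G7=1 → Y1=0, Y2=1 — eliminated
  G6 stuck-at-1: G0=1, G1=1, G2=0, G3=1, G4=0, G5=1, G6=1 [stuck-at-1], G7=0 → Y1=0, Y2=0 — matches
Only G6 stuck-at-1 reproduces the observed Y1=0, Y2=0.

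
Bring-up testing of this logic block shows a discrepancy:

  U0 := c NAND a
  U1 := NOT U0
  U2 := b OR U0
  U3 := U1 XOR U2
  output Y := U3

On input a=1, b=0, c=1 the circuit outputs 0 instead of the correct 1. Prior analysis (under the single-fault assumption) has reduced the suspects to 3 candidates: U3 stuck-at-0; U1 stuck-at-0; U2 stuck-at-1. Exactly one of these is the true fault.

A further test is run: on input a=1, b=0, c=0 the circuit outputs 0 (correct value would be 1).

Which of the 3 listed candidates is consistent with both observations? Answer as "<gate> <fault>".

Evaluate each candidate on input a=1, b=0, c=0:
  U3 stuck-at-0: U0=1, U1=0, U2=1, U3=0 [stuck-at-0] → 0 — matches
  U1 stuck-at-0: U0=1, U1=0 [stuck-at-0], U2=1, U3=1 → 1 — eliminated
  U2 stuck-at-1: U0=1, U1=0, U2=1 [stuck-at-1], U3=1 → 1 — eliminated
Only U3 stuck-at-0 reproduces the observed 0.

U3 stuck-at-0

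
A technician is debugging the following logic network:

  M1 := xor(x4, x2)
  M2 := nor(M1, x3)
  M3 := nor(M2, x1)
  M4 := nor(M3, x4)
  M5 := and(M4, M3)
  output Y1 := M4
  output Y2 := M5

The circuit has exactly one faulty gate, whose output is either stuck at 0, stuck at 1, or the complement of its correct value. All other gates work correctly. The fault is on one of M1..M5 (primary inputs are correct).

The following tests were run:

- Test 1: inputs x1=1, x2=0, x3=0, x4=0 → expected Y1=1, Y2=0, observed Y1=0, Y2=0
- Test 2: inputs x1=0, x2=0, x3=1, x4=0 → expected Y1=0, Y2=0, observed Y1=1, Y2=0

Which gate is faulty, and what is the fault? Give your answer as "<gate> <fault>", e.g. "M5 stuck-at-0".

Fault-free values for test 1 (x1=1, x2=0, x3=0, x4=0): M1=0, M2=1, M3=0, M4=1, M5=0, giving Y1=1, Y2=0. Observed Y1=0, Y2=0.
Test 1: faults giving observed Y1=0, Y2=0 are {M3 stuck-at-1, M3 inverted output, M4 stuck-at-0, M4 inverted output}.
Test 2 (x1=0, x2=0, x3=1, x4=0): fault-free M1=0, M2=0, M3=1, M4=0, M5=0 → Y1=0, Y2=0; observed Y1=1, Y2=0. Eliminates M3 stuck-at-1, M4 stuck-at-0, M4 inverted output.
Only M3 inverted output is consistent with every test.

M3 inverted output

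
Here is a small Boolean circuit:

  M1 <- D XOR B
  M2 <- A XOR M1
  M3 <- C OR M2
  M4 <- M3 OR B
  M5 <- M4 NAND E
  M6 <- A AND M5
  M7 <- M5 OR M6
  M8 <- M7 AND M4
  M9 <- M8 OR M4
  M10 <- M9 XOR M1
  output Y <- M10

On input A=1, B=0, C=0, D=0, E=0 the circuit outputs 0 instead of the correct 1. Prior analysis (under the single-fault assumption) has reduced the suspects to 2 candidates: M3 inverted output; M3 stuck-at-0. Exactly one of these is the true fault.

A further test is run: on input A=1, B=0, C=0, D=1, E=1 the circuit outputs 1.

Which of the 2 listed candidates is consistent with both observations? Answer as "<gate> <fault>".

Evaluate each candidate on input A=1, B=0, C=0, D=1, E=1:
  M3 inverted output: M1=1, M2=0, M3=1 [inverted output], M4=1, M5=0, M6=0, M7=0, M8=0, M9=1, M10=0 → 0 — eliminated
  M3 stuck-at-0: M1=1, M2=0, M3=0 [stuck-at-0], M4=0, M5=1, M6=1, M7=1, M8=0, M9=0, M10=1 → 1 — matches
Only M3 stuck-at-0 reproduces the observed 1.

M3 stuck-at-0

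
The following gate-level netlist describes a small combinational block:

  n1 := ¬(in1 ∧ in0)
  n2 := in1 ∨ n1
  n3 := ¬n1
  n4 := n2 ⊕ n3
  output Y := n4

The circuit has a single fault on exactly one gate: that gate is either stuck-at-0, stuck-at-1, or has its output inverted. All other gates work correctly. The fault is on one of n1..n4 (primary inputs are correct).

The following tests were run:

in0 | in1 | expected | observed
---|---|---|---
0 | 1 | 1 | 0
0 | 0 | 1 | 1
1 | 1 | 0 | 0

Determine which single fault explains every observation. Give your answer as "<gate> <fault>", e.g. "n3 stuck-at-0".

Fault-free values for test 1 (in0=0, in1=1): n1=1, n2=1, n3=0, n4=1, giving Y=1. Observed 0.
Test 1: faults giving observed 0 are {n1 stuck-at-0, n1 inverted output, n2 stuck-at-0, n2 inverted output, n3 stuck-at-1, n3 inverted output, n4 stuck-at-0, n4 inverted output}.
Test 2 (in0=0, in1=0): fault-free n1=1, n2=1, n3=0, n4=1 → 1; observed 1. Eliminates n2 stuck-at-0, n2 inverted output, n3 stuck-at-1, n3 inverted output, n4 stuck-at-0, n4 inverted output.
Test 3 (in0=1, in1=1): fault-free n1=0, n2=1, n3=1, n4=0 → 0; observed 0. Eliminates n1 inverted output.
Only n1 stuck-at-0 is consistent with every test.

n1 stuck-at-0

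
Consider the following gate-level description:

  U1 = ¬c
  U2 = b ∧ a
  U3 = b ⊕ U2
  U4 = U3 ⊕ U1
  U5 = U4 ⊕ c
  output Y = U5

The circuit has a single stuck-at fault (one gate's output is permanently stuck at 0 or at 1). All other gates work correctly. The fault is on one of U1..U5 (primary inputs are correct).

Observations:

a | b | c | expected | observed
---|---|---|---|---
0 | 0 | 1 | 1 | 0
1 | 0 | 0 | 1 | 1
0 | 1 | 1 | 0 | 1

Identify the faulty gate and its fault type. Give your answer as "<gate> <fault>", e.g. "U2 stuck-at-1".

Fault-free values for test 1 (a=0, b=0, c=1): U1=0, U2=0, U3=0, U4=0, U5=1, giving Y=1. Observed 0.
Test 1: faults giving observed 0 are {U1 stuck-at-1, U2 stuck-at-1, U3 stuck-at-1, U4 stuck-at-1, U5 stuck-at-0}.
Test 2 (a=1, b=0, c=0): fault-free U1=1, U2=0, U3=0, U4=1, U5=1 → 1; observed 1. Eliminates U2 stuck-at-1, U3 stuck-at-1, U5 stuck-at-0.
Test 3 (a=0, b=1, c=1): fault-free U1=0, U2=0, U3=1, U4=1, U5=0 → 0; observed 1. Eliminates U4 stuck-at-1.
Only U1 stuck-at-1 is consistent with every test.

U1 stuck-at-1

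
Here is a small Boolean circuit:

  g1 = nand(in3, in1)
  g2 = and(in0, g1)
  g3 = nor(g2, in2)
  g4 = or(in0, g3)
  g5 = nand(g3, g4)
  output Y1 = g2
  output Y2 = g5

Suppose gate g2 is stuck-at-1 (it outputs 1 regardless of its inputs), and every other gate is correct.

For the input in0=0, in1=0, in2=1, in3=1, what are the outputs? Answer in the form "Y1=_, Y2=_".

Propagate with g2 forced: g1=1, g2=1 [stuck-at-1], g3=0, g4=0, g5=1.
So the outputs are Y1=1, Y2=1. (Without the fault they would be Y1=0, Y2=1.)

Y1=1, Y2=1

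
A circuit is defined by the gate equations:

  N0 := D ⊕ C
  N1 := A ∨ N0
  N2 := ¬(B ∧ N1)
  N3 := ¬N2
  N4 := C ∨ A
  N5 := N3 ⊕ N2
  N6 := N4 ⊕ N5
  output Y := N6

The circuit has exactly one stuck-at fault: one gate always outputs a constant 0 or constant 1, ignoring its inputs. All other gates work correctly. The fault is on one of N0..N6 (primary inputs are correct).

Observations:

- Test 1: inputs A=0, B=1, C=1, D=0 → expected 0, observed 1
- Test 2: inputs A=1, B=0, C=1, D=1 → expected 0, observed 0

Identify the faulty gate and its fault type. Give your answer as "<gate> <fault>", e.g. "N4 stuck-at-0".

N3 stuck-at-0

Fault-free values for test 1 (A=0, B=1, C=1, D=0): N0=1, N1=1, N2=0, N3=1, N4=1, N5=1, N6=0, giving Y=0. Observed 1.
Test 1: faults giving observed 1 are {N3 stuck-at-0, N4 stuck-at-0, N5 stuck-at-0, N6 stuck-at-1}.
Test 2 (A=1, B=0, C=1, D=1): fault-free N0=0, N1=1, N2=1, N3=0, N4=1, N5=1, N6=0 → 0; observed 0. Eliminates N4 stuck-at-0, N5 stuck-at-0, N6 stuck-at-1.
Only N3 stuck-at-0 is consistent with every test.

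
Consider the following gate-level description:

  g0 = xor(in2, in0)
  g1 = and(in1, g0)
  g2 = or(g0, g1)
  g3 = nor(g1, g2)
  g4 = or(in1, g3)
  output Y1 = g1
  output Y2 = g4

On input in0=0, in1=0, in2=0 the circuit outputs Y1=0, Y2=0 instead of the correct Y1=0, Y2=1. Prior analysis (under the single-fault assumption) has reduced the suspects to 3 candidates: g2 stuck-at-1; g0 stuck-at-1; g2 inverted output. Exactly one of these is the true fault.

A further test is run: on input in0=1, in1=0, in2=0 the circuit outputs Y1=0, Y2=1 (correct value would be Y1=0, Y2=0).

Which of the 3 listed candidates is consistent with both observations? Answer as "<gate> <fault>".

g2 inverted output

Evaluate each candidate on input in0=1, in1=0, in2=0:
  g2 stuck-at-1: g0=1, g1=0, g2=1 [stuck-at-1], g3=0, g4=0 → Y1=0, Y2=0 — eliminated
  g0 stuck-at-1: g0=1 [stuck-at-1], g1=0, g2=1, g3=0, g4=0 → Y1=0, Y2=0 — eliminated
  g2 inverted output: g0=1, g1=0, g2=0 [inverted output], g3=1, g4=1 → Y1=0, Y2=1 — matches
Only g2 inverted output reproduces the observed Y1=0, Y2=1.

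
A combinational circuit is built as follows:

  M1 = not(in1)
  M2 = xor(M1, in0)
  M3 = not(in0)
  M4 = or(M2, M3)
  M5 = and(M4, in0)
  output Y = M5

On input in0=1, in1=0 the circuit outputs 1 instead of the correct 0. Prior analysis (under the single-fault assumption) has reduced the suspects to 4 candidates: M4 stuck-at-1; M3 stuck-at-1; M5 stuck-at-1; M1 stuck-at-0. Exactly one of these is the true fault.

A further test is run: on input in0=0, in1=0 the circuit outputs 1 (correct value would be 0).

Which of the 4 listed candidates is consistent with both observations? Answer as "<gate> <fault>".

Evaluate each candidate on input in0=0, in1=0:
  M4 stuck-at-1: M1=1, M2=1, M3=1, M4=1 [stuck-at-1], M5=0 → 0 — eliminated
  M3 stuck-at-1: M1=1, M2=1, M3=1 [stuck-at-1], M4=1, M5=0 → 0 — eliminated
  M5 stuck-at-1: M1=1, M2=1, M3=1, M4=1, M5=1 [stuck-at-1] → 1 — matches
  M1 stuck-at-0: M1=0 [stuck-at-0], M2=0, M3=1, M4=1, M5=0 → 0 — eliminated
Only M5 stuck-at-1 reproduces the observed 1.

M5 stuck-at-1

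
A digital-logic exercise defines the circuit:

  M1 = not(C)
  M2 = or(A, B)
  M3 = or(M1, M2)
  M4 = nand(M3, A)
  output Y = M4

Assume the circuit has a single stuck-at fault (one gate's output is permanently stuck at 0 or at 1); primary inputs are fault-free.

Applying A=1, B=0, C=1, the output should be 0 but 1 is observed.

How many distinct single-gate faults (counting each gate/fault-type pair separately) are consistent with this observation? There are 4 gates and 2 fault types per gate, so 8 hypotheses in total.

Fault-free: M1=0, M2=1, M3=1, M4=0 → 0. Observed 1.
  M1 stuck-at-0: output 0 ✗
  M1 stuck-at-1: output 0 ✗
  M2 stuck-at-0: output 1 ✓
  M2 stuck-at-1: output 0 ✗
  M3 stuck-at-0: output 1 ✓
  M3 stuck-at-1: output 0 ✗
  M4 stuck-at-0: output 0 ✗
  M4 stuck-at-1: output 1 ✓
Consistent faults: {M2 stuck-at-0, M3 stuck-at-0, M4 stuck-at-1} — 3 in all.

3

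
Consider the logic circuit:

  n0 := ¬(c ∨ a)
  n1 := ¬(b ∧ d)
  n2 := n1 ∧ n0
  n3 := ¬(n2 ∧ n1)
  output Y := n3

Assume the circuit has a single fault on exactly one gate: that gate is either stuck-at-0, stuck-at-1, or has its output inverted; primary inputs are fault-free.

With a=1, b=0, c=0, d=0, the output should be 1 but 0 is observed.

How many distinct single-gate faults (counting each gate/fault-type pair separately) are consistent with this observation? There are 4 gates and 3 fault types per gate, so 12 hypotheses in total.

6

Fault-free: n0=0, n1=1, n2=0, n3=1 → 1. Observed 0.
  n0 stuck-at-0: output 1 ✗
  n0 stuck-at-1: output 0 ✓
  n0 inverted output: output 0 ✓
  n1 stuck-at-0: output 1 ✗
  n1 stuck-at-1: output 1 ✗
  n1 inverted output: output 1 ✗
  n2 stuck-at-0: output 1 ✗
  n2 stuck-at-1: output 0 ✓
  n2 inverted output: output 0 ✓
  n3 stuck-at-0: output 0 ✓
  n3 stuck-at-1: output 1 ✗
  n3 inverted output: output 0 ✓
Consistent faults: {n0 stuck-at-1, n0 inverted output, n2 stuck-at-1, n2 inverted output, n3 stuck-at-0, n3 inverted output} — 6 in all.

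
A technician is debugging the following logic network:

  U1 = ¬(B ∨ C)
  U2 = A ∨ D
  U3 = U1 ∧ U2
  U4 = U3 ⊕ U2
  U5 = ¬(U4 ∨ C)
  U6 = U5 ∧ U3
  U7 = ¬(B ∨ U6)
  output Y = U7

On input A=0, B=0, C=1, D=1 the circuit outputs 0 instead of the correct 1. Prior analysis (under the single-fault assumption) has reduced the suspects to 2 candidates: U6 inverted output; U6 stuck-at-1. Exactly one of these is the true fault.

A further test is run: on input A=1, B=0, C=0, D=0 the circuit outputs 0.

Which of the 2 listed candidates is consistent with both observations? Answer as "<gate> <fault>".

U6 stuck-at-1

Evaluate each candidate on input A=1, B=0, C=0, D=0:
  U6 inverted output: U1=1, U2=1, U3=1, U4=0, U5=1, U6=0 [inverted output], U7=1 → 1 — eliminated
  U6 stuck-at-1: U1=1, U2=1, U3=1, U4=0, U5=1, U6=1 [stuck-at-1], U7=0 → 0 — matches
Only U6 stuck-at-1 reproduces the observed 0.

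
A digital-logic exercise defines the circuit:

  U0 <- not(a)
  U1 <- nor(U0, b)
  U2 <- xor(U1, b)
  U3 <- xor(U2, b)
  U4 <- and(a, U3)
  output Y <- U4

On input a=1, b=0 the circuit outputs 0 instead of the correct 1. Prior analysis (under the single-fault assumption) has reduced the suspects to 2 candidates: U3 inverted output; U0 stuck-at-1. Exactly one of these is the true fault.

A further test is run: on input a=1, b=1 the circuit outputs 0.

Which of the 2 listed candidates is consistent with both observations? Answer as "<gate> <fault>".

Evaluate each candidate on input a=1, b=1:
  U3 inverted output: U0=0, U1=0, U2=1, U3=1 [inverted output], U4=1 → 1 — eliminated
  U0 stuck-at-1: U0=1 [stuck-at-1], U1=0, U2=1, U3=0, U4=0 → 0 — matches
Only U0 stuck-at-1 reproduces the observed 0.

U0 stuck-at-1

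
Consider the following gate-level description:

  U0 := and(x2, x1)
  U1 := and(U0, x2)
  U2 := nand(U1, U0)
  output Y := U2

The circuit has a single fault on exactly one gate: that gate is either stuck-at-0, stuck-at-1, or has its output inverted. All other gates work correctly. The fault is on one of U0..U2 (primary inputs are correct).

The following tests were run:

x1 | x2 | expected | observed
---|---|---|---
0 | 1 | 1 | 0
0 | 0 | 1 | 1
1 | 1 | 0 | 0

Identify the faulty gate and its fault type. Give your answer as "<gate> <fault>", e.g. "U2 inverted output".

U0 stuck-at-1

Fault-free values for test 1 (x1=0, x2=1): U0=0, U1=0, U2=1, giving Y=1. Observed 0.
Test 1: faults giving observed 0 are {U0 stuck-at-1, U0 inverted output, U2 stuck-at-0, U2 inverted output}.
Test 2 (x1=0, x2=0): fault-free U0=0, U1=0, U2=1 → 1; observed 1. Eliminates U2 stuck-at-0, U2 inverted output.
Test 3 (x1=1, x2=1): fault-free U0=1, U1=1, U2=0 → 0; observed 0. Eliminates U0 inverted output.
Only U0 stuck-at-1 is consistent with every test.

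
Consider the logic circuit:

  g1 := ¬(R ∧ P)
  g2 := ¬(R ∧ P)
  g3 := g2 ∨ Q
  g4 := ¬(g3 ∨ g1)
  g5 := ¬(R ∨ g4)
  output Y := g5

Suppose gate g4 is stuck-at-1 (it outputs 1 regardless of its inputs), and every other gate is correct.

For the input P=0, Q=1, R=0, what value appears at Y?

0

Propagate with g4 forced: g1=1, g2=1, g3=1, g4=1 [stuck-at-1], g5=0.
So Y = 0. (Without the fault it would be 1.)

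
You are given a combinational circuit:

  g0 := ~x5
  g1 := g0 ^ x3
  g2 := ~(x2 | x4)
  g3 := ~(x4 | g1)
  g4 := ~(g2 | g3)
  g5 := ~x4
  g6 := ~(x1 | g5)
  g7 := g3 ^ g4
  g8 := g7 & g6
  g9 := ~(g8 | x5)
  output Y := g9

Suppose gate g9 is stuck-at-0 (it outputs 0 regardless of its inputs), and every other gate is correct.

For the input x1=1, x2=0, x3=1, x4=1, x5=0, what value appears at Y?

0

Propagate with g9 forced: g0=1, g1=0, g2=0, g3=0, g4=1, g5=0, g6=0, g7=1, g8=0, g9=0 [stuck-at-0].
So Y = 0. (Without the fault it would be 1.)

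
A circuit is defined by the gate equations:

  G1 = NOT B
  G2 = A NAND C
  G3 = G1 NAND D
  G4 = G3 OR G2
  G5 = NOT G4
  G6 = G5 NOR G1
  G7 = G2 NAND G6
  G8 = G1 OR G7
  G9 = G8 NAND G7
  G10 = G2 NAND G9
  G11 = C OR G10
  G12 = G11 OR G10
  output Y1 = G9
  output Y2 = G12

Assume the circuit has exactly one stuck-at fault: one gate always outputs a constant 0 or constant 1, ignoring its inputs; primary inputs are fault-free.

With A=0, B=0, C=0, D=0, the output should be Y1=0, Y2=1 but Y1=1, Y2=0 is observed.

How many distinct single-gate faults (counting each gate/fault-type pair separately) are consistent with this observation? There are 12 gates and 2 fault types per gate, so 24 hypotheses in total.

Fault-free: G1=1, G2=1, G3=1, G4=1, G5=0, G6=0, G7=1, G8=1, G9=0, G10=1, G11=1, G12=1 → Y1=0, Y2=1. Observed Y1=1, Y2=0.
  G1: stuck-at-0 ✓; others ✗
  G2: none of the 2 fault types match ✗
  G3: none of the 2 fault types match ✗
  G4: none of the 2 fault types match ✗
  G5: none of the 2 fault types match ✗
  G6: stuck-at-1 ✓; others ✗
  G7: stuck-at-0 ✓; others ✗
  G8: stuck-at-0 ✓; others ✗
  G9: stuck-at-1 ✓; others ✗
  G10: none of the 2 fault types match ✗
  G11: none of the 2 fault types match ✗
  G12: none of the 2 fault types match ✗
Consistent faults: {G1 stuck-at-0, G6 stuck-at-1, G7 stuck-at-0, G8 stuck-at-0, G9 stuck-at-1} — 5 in all.

5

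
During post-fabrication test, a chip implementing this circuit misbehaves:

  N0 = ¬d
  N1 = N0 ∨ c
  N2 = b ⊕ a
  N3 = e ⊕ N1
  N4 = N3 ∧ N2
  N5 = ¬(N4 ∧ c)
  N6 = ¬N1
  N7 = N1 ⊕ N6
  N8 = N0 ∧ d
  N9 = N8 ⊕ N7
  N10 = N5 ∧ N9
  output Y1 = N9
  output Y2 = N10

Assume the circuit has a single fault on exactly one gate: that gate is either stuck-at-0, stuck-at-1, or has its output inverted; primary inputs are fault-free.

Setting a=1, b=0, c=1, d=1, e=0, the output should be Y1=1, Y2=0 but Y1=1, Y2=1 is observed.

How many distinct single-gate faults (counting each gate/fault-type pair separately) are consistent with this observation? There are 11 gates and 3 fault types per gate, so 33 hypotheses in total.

12

Fault-free: N0=0, N1=1, N2=1, N3=1, N4=1, N5=0, N6=0, N7=1, N8=0, N9=1, N10=0 → Y1=1, Y2=0. Observed Y1=1, Y2=1.
  N0: none of the 3 fault types match ✗
  N1: stuck-at-0, inverted output ✓; others ✗
  N2: stuck-at-0, inverted output ✓; others ✗
  N3: stuck-at-0, inverted output ✓; others ✗
  N4: stuck-at-0, inverted output ✓; others ✗
  N5: stuck-at-1, inverted output ✓; others ✗
  N6: none of the 3 fault types match ✗
  N7: none of the 3 fault types match ✗
  N8: none of the 3 fault types match ✗
  N9: none of the 3 fault types match ✗
  N10: stuck-at-1, inverted output ✓; others ✗
Consistent faults: {N1 stuck-at-0, N1 inverted output, N2 stuck-at-0, N2 inverted output, N3 stuck-at-0, N3 inverted output, N4 stuck-at-0, N4 inverted output, N5 stuck-at-1, N5 inverted output, N10 stuck-at-1, N10 inverted output} — 12 in all.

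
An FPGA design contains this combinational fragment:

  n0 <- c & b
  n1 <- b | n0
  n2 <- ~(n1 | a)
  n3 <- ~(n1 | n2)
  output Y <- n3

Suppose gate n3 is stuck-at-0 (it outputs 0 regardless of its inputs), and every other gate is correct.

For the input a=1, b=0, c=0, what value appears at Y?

Propagate with n3 forced: n0=0, n1=0, n2=0, n3=0 [stuck-at-0].
So Y = 0. (Without the fault it would be 1.)

0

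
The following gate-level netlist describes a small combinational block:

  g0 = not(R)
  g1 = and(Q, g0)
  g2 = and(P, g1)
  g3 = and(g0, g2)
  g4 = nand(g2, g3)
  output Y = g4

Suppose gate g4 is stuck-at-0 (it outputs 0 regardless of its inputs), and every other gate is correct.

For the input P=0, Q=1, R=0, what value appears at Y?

Propagate with g4 forced: g0=1, g1=1, g2=0, g3=0, g4=0 [stuck-at-0].
So Y = 0. (Without the fault it would be 1.)

0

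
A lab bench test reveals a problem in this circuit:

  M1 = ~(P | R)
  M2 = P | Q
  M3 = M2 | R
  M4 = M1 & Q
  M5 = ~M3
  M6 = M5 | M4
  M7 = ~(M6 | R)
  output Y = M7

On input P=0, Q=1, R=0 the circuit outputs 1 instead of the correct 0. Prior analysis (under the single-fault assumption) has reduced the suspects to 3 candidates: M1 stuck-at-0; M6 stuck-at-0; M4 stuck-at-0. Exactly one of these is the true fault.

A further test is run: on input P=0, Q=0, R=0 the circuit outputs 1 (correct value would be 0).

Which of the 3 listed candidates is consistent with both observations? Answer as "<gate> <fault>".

Evaluate each candidate on input P=0, Q=0, R=0:
  M1 stuck-at-0: M1=0 [stuck-at-0], M2=0, M3=0, M4=0, M5=1, M6=1, M7=0 → 0 — eliminated
  M6 stuck-at-0: M1=1, M2=0, M3=0, M4=0, M5=1, M6=0 [stuck-at-0], M7=1 → 1 — matches
  M4 stuck-at-0: M1=1, M2=0, M3=0, M4=0 [stuck-at-0], M5=1, M6=1, M7=0 → 0 — eliminated
Only M6 stuck-at-0 reproduces the observed 1.

M6 stuck-at-0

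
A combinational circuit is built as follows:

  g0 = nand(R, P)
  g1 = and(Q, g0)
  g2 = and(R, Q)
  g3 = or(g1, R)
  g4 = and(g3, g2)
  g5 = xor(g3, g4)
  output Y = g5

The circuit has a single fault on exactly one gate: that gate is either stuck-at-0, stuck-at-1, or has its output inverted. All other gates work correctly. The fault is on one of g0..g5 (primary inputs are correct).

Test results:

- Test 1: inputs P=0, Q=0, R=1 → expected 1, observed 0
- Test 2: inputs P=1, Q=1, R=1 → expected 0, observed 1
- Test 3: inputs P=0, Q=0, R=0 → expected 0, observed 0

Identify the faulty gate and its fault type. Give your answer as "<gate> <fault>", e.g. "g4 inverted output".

g2 inverted output

Fault-free values for test 1 (P=0, Q=0, R=1): g0=1, g1=0, g2=0, g3=1, g4=0, g5=1, giving Y=1. Observed 0.
Test 1: faults giving observed 0 are {g2 stuck-at-1, g2 inverted output, g3 stuck-at-0, g3 inverted output, g4 stuck-at-1, g4 inverted output, g5 stuck-at-0, g5 inverted output}.
Test 2 (P=1, Q=1, R=1): fault-free g0=0, g1=0, g2=1, g3=1, g4=1, g5=0 → 0; observed 1. Eliminates g2 stuck-at-1, g3 stuck-at-0, g3 inverted output, g4 stuck-at-1, g5 stuck-at-0.
Test 3 (P=0, Q=0, R=0): fault-free g0=1, g1=0, g2=0, g3=0, g4=0, g5=0 → 0; observed 0. Eliminates g4 inverted output, g5 inverted output.
Only g2 inverted output is consistent with every test.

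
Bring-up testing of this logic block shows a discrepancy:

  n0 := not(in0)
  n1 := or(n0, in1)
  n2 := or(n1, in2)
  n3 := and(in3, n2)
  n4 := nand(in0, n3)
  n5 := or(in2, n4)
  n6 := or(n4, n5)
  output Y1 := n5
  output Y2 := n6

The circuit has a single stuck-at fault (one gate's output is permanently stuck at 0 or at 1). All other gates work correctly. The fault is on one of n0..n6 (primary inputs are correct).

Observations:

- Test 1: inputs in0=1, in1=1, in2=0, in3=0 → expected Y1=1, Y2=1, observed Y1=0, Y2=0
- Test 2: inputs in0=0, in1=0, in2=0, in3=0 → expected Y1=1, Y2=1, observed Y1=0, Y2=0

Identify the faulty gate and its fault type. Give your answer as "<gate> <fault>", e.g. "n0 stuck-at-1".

n4 stuck-at-0

Fault-free values for test 1 (in0=1, in1=1, in2=0, in3=0): n0=0, n1=1, n2=1, n3=0, n4=1, n5=1, n6=1, giving Y1=1, Y2=1. Observed Y1=0, Y2=0.
Test 1: faults giving observed Y1=0, Y2=0 are {n3 stuck-at-1, n4 stuck-at-0}.
Test 2 (in0=0, in1=0, in2=0, in3=0): fault-free n0=1, n1=1, n2=1, n3=0, n4=1, n5=1, n6=1 → Y1=1, Y2=1; observed Y1=0, Y2=0. Eliminates n3 stuck-at-1.
Only n4 stuck-at-0 is consistent with every test.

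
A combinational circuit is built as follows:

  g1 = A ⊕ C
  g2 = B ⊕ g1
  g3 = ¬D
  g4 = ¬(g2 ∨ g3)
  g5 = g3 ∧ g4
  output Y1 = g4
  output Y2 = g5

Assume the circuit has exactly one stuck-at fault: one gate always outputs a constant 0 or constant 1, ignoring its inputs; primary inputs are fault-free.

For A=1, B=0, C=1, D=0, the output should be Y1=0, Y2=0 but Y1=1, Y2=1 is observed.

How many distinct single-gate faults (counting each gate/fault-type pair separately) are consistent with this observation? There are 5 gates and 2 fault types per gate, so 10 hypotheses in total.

1

Fault-free: g1=0, g2=0, g3=1, g4=0, g5=0 → Y1=0, Y2=0. Observed Y1=1, Y2=1.
  g1 stuck-at-0: output Y1=0, Y2=0 ✗
  g1 stuck-at-1: output Y1=0, Y2=0 ✗
  g2 stuck-at-0: output Y1=0, Y2=0 ✗
  g2 stuck-at-1: output Y1=0, Y2=0 ✗
  g3 stuck-at-0: output Y1=1, Y2=0 ✗
  g3 stuck-at-1: output Y1=0, Y2=0 ✗
  g4 stuck-at-0: output Y1=0, Y2=0 ✗
  g4 stuck-at-1: output Y1=1, Y2=1 ✓
  g5 stuck-at-0: output Y1=0, Y2=0 ✗
  g5 stuck-at-1: output Y1=0, Y2=1 ✗
Consistent faults: {g4 stuck-at-1} — 1 in all.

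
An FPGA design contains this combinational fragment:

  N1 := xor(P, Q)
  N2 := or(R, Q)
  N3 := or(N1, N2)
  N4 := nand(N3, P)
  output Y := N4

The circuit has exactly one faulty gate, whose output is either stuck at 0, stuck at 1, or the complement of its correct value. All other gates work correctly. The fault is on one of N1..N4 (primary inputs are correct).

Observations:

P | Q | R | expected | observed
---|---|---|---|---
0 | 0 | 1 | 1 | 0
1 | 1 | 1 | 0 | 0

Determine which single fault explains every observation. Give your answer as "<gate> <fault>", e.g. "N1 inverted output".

N4 stuck-at-0

Fault-free values for test 1 (P=0, Q=0, R=1): N1=0, N2=1, N3=1, N4=1, giving Y=1. Observed 0.
Test 1: faults giving observed 0 are {N4 stuck-at-0, N4 inverted output}.
Test 2 (P=1, Q=1, R=1): fault-free N1=0, N2=1, N3=1, N4=0 → 0; observed 0. Eliminates N4 inverted output.
Only N4 stuck-at-0 is consistent with every test.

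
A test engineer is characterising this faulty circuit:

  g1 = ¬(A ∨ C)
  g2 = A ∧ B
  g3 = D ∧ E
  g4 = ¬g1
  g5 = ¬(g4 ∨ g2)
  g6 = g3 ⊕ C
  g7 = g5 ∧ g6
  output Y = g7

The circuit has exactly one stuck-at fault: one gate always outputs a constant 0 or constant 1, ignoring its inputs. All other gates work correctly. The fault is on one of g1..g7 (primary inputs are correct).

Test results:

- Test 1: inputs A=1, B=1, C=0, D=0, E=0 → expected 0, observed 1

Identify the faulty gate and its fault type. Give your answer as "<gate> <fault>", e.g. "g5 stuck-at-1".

g7 stuck-at-1

Fault-free values for test 1 (A=1, B=1, C=0, D=0, E=0): g1=0, g2=1, g3=0, g4=1, g5=0, g6=0, g7=0, giving Y=0. Observed 1.
Test 1: faults giving observed 1 are {g7 stuck-at-1}.
Only g7 stuck-at-1 is consistent with every test.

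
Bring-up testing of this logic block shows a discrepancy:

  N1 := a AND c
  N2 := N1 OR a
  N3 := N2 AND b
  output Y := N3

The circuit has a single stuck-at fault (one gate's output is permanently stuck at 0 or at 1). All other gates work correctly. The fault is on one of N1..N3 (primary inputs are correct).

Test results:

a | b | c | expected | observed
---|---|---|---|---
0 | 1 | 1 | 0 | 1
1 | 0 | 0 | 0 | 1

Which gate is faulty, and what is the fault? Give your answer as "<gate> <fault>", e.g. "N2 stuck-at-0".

N3 stuck-at-1

Fault-free values for test 1 (a=0, b=1, c=1): N1=0, N2=0, N3=0, giving Y=0. Observed 1.
Test 1: faults giving observed 1 are {N1 stuck-at-1, N2 stuck-at-1, N3 stuck-at-1}.
Test 2 (a=1, b=0, c=0): fault-free N1=0, N2=1, N3=0 → 0; observed 1. Eliminates N1 stuck-at-1, N2 stuck-at-1.
Only N3 stuck-at-1 is consistent with every test.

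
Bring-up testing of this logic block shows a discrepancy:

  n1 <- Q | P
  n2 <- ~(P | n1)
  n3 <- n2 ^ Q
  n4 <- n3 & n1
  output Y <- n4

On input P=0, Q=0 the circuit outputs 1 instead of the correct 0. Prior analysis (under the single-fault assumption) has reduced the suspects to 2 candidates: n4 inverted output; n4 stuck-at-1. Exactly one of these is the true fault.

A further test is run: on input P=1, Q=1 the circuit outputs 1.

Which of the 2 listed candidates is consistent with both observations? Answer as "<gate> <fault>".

Evaluate each candidate on input P=1, Q=1:
  n4 inverted output: n1=1, n2=0, n3=1, n4=0 [inverted output] → 0 — eliminated
  n4 stuck-at-1: n1=1, n2=0, n3=1, n4=1 [stuck-at-1] → 1 — matches
Only n4 stuck-at-1 reproduces the observed 1.

n4 stuck-at-1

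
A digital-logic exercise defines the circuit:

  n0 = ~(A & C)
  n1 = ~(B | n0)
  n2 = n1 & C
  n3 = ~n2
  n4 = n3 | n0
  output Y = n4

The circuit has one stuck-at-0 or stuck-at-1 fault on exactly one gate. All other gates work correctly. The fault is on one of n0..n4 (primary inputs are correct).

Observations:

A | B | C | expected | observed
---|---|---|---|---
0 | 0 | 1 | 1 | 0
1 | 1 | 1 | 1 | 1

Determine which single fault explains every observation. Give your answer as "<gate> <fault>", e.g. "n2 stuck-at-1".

n0 stuck-at-0

Fault-free values for test 1 (A=0, B=0, C=1): n0=1, n1=0, n2=0, n3=1, n4=1, giving Y=1. Observed 0.
Test 1: faults giving observed 0 are {n0 stuck-at-0, n4 stuck-at-0}.
Test 2 (A=1, B=1, C=1): fault-free n0=0, n1=0, n2=0, n3=1, n4=1 → 1; observed 1. Eliminates n4 stuck-at-0.
Only n0 stuck-at-0 is consistent with every test.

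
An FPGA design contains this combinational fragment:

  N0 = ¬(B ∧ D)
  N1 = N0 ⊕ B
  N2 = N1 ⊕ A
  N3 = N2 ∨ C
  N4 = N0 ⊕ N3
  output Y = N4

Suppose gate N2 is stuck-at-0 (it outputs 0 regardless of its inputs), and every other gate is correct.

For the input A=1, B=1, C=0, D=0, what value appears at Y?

1

Propagate with N2 forced: N0=1, N1=0, N2=0 [stuck-at-0], N3=0, N4=1.
So Y = 1. (Without the fault it would be 0.)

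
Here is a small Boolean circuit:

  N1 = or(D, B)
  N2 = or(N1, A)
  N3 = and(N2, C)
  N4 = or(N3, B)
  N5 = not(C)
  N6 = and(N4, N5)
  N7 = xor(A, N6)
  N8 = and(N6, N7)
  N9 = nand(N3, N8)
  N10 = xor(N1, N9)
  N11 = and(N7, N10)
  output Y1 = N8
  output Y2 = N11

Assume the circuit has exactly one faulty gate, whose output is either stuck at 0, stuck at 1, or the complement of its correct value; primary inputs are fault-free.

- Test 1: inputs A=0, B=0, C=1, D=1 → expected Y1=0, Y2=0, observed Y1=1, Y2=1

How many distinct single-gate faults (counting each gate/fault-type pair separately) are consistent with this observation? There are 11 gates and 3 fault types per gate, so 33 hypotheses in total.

Fault-free: N1=1, N2=1, N3=1, N4=1, N5=0, N6=0, N7=0, N8=0, N9=1, N10=0, N11=0 → Y1=0, Y2=0. Observed Y1=1, Y2=1.
  N1: none of the 3 fault types match ✗
  N2: none of the 3 fault types match ✗
  N3: none of the 3 fault types match ✗
  N4: none of the 3 fault types match ✗
  N5: stuck-at-1, inverted output ✓; others ✗
  N6: stuck-at-1, inverted output ✓; others ✗
  N7: none of the 3 fault types match ✗
  N8: none of the 3 fault types match ✗
  N9: none of the 3 fault types match ✗
  N10: none of the 3 fault types match ✗
  N11: none of the 3 fault types match ✗
Consistent faults: {N5 stuck-at-1, N5 inverted output, N6 stuck-at-1, N6 inverted output} — 4 in all.

4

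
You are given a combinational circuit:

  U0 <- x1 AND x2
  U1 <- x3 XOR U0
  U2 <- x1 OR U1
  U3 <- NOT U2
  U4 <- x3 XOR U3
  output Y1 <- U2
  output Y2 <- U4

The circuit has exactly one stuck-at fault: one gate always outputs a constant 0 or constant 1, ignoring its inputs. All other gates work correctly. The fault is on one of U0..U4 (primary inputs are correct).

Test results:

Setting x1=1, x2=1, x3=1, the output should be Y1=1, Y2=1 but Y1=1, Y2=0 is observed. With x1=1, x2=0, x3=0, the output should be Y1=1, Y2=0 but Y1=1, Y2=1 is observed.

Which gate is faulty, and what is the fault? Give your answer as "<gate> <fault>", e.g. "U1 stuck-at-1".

Fault-free values for test 1 (x1=1, x2=1, x3=1): U0=1, U1=0, U2=1, U3=0, U4=1, giving Y1=1, Y2=1. Observed Y1=1, Y2=0.
Test 1: faults giving observed Y1=1, Y2=0 are {U3 stuck-at-1, U4 stuck-at-0}.
Test 2 (x1=1, x2=0, x3=0): fault-free U0=0, U1=0, U2=1, U3=0, U4=0 → Y1=1, Y2=0; observed Y1=1, Y2=1. Eliminates U4 stuck-at-0.
Only U3 stuck-at-1 is consistent with every test.

U3 stuck-at-1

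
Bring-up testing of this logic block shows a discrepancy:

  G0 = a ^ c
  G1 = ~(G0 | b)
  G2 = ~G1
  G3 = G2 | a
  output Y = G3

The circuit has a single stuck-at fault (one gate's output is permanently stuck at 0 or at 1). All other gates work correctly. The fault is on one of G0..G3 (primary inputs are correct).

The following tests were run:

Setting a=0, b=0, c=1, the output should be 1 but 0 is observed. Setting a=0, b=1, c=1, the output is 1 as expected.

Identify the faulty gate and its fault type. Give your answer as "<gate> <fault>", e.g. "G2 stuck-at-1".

G0 stuck-at-0

Fault-free values for test 1 (a=0, b=0, c=1): G0=1, G1=0, G2=1, G3=1, giving Y=1. Observed 0.
Test 1: faults giving observed 0 are {G0 stuck-at-0, G1 stuck-at-1, G2 stuck-at-0, G3 stuck-at-0}.
Test 2 (a=0, b=1, c=1): fault-free G0=1, G1=0, G2=1, G3=1 → 1; observed 1. Eliminates G1 stuck-at-1, G2 stuck-at-0, G3 stuck-at-0.
Only G0 stuck-at-0 is consistent with every test.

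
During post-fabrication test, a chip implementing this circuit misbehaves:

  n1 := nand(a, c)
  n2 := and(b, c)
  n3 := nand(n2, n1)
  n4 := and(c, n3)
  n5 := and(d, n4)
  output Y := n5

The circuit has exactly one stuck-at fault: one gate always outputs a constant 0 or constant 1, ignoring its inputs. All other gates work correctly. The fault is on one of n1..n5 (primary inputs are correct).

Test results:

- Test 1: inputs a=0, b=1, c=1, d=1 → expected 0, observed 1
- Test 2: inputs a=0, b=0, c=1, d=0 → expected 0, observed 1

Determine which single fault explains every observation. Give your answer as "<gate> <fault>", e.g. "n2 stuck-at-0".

Fault-free values for test 1 (a=0, b=1, c=1, d=1): n1=1, n2=1, n3=0, n4=0, n5=0, giving Y=0. Observed 1.
Test 1: faults giving observed 1 are {n1 stuck-at-0, n2 stuck-at-0, n3 stuck-at-1, n4 stuck-at-1, n5 stuck-at-1}.
Test 2 (a=0, b=0, c=1, d=0): fault-free n1=1, n2=0, n3=1, n4=1, n5=0 → 0; observed 1. Eliminates n1 stuck-at-0, n2 stuck-at-0, n3 stuck-at-1, n4 stuck-at-1.
Only n5 stuck-at-1 is consistent with every test.

n5 stuck-at-1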